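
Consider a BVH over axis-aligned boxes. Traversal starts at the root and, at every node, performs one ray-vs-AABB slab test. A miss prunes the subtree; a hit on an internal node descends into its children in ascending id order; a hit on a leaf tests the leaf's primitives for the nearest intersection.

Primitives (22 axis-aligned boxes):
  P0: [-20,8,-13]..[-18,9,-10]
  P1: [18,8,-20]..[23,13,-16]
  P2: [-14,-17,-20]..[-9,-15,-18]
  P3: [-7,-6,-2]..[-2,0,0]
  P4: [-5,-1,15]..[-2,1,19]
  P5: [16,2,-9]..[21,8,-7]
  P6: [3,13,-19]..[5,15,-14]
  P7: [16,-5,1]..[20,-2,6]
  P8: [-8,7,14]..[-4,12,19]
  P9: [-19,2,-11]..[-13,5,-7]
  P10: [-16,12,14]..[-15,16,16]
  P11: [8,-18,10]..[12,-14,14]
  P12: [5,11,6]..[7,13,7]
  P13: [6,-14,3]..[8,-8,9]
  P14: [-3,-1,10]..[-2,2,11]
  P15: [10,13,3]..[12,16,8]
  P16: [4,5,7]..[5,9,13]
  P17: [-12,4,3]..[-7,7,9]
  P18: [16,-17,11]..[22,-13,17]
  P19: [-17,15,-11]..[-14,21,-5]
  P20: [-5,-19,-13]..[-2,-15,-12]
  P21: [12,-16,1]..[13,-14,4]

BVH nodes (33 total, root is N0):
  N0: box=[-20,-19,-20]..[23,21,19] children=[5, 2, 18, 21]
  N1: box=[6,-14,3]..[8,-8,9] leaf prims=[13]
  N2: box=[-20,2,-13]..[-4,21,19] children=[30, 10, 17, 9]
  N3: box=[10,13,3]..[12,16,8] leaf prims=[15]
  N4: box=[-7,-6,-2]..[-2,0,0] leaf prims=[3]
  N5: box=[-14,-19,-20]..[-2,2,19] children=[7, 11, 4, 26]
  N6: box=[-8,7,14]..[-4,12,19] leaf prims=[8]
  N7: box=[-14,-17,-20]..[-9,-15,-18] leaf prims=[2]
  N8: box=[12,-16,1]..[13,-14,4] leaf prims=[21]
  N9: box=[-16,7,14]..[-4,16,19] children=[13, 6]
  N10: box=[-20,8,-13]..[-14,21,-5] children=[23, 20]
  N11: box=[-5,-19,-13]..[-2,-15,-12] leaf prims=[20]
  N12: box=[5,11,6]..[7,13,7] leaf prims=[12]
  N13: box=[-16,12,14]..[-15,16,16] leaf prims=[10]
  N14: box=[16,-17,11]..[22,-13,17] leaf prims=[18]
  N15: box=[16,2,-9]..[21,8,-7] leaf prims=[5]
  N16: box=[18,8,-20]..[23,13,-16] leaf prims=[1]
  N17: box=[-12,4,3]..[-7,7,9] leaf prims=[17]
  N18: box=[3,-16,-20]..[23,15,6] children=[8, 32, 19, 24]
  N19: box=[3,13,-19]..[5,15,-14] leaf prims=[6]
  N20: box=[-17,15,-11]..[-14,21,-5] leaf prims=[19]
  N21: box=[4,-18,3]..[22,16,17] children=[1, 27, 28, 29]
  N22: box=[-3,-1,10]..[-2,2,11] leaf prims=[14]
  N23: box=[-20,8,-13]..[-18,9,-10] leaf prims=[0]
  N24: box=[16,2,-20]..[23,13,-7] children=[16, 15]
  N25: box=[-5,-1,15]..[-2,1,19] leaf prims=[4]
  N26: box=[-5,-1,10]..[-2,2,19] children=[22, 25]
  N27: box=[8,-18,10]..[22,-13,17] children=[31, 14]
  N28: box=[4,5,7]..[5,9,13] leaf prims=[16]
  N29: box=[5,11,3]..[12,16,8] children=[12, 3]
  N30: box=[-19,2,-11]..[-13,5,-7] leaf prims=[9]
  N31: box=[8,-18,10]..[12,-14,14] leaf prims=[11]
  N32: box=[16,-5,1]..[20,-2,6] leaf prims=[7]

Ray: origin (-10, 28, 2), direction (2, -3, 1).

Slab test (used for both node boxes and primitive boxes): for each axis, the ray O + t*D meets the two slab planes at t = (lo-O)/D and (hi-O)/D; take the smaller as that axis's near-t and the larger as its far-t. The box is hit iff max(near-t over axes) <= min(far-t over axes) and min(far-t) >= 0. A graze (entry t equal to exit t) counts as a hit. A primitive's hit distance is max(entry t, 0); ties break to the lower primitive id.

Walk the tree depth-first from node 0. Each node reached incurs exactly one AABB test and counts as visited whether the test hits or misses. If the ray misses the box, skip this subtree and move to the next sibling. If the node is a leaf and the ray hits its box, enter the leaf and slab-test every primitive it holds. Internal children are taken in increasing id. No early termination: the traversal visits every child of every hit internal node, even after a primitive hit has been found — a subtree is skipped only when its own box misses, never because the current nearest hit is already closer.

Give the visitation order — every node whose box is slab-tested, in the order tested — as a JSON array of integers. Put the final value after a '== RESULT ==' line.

Traverse from the root:
N0 x:[-5,33/2] y:[7/3,47/3] z:[-22,17] -> hit [7/3,47/3], descend [2, 5, 18, 21]
  N2 x:[-5,3] y:[7/3,26/3] z:[-15,17] -> hit [7/3,3], descend [9, 10, 17, 30]
    N9 x:[-3,3] y:[4,7] z:[12,17] -> miss, prune
    N10 x:[-5,-2] y:[7/3,20/3] z:[-15,-7] -> miss, prune
    N17 x:[-1,3/2] y:[7,8] z:[1,7] -> miss, prune
    N30 x:[-9/2,-3/2] y:[23/3,26/3] z:[-13,-9] -> miss, prune
  N5 x:[-2,4] y:[26/3,47/3] z:[-22,17] -> miss, prune
  N18 x:[13/2,33/2] y:[13/3,44/3] z:[-22,4] -> miss, prune
  N21 x:[7,16] y:[4,46/3] z:[1,15] -> hit [7,15], descend [1, 27, 28, 29]
    N1 x:[8,9] y:[12,14] z:[1,7] -> miss, prune
    N27 x:[9,16] y:[41/3,46/3] z:[8,15] -> hit [41/3,15], descend [14, 31]
      N14 x:[13,16] y:[41/3,15] z:[9,15] -> hit [41/3,15] leaf, test {P18@t=41/3}
      N31 x:[9,11] y:[14,46/3] z:[8,12] -> miss, prune
    N28 x:[7,15/2] y:[19/3,23/3] z:[5,11] -> hit [7,15/2] leaf, test {P16@t=7}
    N29 x:[15/2,11] y:[4,17/3] z:[1,6] -> miss, prune

order=[0, 2, 9, 10, 17, 30, 5, 18, 21, 1, 27, 14, 31, 28, 29]  |boxes|=15  |leaves|=2  hit=P16

== RESULT ==
[0, 2, 9, 10, 17, 30, 5, 18, 21, 1, 27, 14, 31, 28, 29]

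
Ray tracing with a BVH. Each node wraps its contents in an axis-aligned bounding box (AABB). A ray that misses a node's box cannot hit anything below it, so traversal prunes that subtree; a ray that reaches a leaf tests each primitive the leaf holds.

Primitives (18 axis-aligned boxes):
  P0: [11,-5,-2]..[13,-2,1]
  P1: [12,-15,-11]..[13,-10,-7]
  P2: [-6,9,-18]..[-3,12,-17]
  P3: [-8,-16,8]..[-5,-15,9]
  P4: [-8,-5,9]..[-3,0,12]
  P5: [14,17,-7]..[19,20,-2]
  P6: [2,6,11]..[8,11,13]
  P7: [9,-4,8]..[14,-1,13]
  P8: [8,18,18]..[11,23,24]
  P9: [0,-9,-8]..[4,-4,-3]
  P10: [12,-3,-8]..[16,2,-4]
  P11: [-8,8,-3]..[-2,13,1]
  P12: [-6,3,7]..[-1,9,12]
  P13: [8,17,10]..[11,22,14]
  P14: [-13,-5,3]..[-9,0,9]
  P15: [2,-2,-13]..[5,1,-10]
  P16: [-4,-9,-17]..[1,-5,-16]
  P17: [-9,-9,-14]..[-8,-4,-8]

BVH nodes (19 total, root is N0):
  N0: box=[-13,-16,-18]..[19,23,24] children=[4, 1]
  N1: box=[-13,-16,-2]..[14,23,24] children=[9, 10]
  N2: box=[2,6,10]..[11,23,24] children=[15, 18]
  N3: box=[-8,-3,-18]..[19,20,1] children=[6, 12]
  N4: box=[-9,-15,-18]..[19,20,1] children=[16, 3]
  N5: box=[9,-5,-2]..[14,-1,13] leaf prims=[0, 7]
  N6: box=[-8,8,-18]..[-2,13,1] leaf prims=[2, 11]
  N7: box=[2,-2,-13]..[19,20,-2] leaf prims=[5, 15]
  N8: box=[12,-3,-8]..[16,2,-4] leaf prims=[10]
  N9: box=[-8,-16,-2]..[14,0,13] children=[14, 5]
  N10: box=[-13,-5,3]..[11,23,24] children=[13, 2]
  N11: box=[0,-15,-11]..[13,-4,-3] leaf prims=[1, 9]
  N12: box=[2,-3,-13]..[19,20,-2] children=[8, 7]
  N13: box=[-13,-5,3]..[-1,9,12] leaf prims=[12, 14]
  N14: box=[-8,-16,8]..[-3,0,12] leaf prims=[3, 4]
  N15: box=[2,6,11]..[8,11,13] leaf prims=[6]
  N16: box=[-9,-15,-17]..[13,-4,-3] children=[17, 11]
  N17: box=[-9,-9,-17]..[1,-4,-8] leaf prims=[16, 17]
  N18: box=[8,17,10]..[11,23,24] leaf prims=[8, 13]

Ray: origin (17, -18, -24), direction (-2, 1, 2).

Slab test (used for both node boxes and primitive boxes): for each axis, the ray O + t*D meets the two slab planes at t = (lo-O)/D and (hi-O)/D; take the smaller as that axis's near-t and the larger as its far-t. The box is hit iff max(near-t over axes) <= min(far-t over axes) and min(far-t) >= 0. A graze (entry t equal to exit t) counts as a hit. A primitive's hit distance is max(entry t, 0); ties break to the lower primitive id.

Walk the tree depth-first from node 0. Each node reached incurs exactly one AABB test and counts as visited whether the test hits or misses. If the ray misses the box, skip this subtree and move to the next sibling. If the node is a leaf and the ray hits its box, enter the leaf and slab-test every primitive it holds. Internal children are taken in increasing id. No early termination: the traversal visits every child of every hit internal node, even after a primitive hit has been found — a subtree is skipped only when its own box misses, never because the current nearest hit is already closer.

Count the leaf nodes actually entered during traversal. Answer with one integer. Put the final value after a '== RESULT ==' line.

Walk:
N0 x:[-1,15] y:[2,41] z:[3,24] -> hit [3,15], descend [1, 4]
  N1 x:[3/2,15] y:[2,41] z:[11,24] -> hit [11,15], descend [9, 10]
    N9 x:[3/2,25/2] y:[2,18] z:[11,37/2] -> hit [11,25/2], descend [5, 14]
      N5 x:[3/2,4] y:[13,17] z:[11,37/2] -> miss, prune
      N14 x:[10,25/2] y:[2,18] z:[16,18] -> miss, prune
    N10 x:[3,15] y:[13,41] z:[27/2,24] -> hit [27/2,15], descend [2, 13]
      N2 x:[3,15/2] y:[24,41] z:[17,24] -> miss, prune
      N13 x:[9,15] y:[13,27] z:[27/2,18] -> hit [27/2,15] leaf, test {P12(miss), P14@t=27/2}
  N4 x:[-1,13] y:[3,38] z:[3,25/2] -> hit [3,25/2], descend [3, 16]
    N3 x:[-1,25/2] y:[15,38] z:[3,25/2] -> miss, prune
    N16 x:[2,13] y:[3,14] z:[7/2,21/2] -> hit [7/2,21/2], descend [11, 17]
      N11 x:[2,17/2] y:[3,14] z:[13/2,21/2] -> hit [13/2,17/2] leaf, test {P1(miss), P9(miss)}
      N17 x:[8,13] y:[9,14] z:[7/2,8] -> miss, prune

order=[0, 1, 9, 5, 14, 10, 2, 13, 4, 3, 16, 11, 17]  |boxes|=13  |leaves|=2  hit=P14

== RESULT ==
2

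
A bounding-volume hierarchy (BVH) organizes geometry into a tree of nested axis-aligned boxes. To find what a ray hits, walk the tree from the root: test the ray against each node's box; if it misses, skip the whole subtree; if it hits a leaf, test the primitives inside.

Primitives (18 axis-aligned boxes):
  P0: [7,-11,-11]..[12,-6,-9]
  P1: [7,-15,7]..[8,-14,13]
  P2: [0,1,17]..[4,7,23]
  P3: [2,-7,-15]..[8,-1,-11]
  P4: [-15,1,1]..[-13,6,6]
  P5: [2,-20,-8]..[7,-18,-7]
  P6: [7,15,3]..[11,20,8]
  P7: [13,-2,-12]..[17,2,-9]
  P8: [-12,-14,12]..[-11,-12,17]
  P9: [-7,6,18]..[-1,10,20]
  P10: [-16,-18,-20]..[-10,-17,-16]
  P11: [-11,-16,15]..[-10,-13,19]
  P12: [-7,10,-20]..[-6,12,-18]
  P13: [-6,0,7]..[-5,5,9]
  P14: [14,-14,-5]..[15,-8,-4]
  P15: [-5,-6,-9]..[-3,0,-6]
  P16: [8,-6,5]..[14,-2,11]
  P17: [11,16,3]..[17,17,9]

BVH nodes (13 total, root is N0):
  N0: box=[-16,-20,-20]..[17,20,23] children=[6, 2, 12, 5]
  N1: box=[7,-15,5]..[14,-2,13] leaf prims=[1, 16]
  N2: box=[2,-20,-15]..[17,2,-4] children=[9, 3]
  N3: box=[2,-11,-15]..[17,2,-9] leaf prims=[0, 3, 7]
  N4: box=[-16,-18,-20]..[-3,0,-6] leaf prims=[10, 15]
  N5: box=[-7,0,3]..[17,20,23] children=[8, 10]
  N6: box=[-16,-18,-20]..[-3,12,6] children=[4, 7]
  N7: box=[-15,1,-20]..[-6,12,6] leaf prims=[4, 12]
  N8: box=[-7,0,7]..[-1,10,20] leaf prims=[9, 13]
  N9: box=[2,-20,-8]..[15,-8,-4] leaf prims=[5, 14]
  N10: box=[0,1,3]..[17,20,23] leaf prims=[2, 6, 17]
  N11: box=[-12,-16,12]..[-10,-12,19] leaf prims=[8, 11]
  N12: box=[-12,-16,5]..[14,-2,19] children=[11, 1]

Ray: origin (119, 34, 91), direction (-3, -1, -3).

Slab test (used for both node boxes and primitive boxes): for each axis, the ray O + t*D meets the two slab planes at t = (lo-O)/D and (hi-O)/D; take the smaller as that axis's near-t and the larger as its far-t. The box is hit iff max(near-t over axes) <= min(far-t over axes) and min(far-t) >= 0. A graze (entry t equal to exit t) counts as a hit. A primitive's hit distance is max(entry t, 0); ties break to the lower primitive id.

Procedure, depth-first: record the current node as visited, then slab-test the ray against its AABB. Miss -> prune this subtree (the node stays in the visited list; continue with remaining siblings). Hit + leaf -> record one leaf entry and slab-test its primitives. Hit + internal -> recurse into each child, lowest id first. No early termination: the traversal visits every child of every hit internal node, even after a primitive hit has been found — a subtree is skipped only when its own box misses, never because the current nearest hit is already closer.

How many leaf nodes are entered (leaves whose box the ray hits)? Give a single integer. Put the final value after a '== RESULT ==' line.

Trace the traversal:
N0 x:[34,45] y:[14,54] z:[68/3,37] -> hit [34,37], descend [2, 5, 6, 12]
  N2 x:[34,39] y:[32,54] z:[95/3,106/3] -> hit [34,106/3], descend [3, 9]
    N3 x:[34,39] y:[32,45] z:[100/3,106/3] -> hit [34,106/3] leaf, test {P0(miss), P3(miss), P7@t=34}
    N9 x:[104/3,39] y:[42,54] z:[95/3,33] -> miss, prune
  N5 x:[34,42] y:[14,34] z:[68/3,88/3] -> miss, prune
  N6 x:[122/3,45] y:[22,52] z:[85/3,37] -> miss, prune
  N12 x:[35,131/3] y:[36,50] z:[24,86/3] -> miss, prune

Summary -> nodes [0, 2, 3, 9, 5, 6, 12]; box-tests=7; leaf-entries=1; first=P7

== RESULT ==
1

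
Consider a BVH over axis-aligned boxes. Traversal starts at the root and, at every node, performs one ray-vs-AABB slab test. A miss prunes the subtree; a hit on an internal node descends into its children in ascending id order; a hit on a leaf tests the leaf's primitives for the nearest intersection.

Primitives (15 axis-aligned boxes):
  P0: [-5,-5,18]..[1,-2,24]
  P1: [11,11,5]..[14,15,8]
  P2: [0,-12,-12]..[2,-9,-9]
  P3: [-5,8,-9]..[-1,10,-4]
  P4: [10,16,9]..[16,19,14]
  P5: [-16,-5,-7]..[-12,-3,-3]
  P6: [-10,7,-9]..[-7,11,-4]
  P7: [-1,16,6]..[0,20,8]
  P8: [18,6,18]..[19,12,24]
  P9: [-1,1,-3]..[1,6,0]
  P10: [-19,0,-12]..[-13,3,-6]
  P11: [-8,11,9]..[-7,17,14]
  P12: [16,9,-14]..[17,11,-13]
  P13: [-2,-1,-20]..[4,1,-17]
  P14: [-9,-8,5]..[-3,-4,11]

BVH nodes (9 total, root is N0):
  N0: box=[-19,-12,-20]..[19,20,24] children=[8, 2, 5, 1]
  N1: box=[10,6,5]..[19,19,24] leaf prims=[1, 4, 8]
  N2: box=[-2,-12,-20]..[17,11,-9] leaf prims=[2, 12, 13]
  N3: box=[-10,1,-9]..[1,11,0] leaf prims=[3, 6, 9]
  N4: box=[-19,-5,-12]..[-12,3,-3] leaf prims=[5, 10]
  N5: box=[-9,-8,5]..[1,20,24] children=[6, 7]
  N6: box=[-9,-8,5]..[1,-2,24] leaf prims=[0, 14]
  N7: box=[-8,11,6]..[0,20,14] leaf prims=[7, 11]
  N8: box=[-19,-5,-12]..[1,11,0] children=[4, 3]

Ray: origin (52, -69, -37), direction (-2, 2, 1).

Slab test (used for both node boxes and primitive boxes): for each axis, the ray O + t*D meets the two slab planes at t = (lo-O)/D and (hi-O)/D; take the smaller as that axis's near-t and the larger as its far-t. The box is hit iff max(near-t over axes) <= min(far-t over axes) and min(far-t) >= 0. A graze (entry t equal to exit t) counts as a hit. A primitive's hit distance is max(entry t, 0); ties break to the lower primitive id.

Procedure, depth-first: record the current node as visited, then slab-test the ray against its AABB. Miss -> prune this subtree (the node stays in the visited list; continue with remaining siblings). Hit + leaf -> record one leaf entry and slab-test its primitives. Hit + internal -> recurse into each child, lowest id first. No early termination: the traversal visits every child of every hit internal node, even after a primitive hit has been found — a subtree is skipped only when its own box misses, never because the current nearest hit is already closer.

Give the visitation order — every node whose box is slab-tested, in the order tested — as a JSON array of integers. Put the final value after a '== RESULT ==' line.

Traverse from the root:
N0 x:[33/2,71/2] y:[57/2,89/2] z:[17,61] -> hit [57/2,71/2], descend [1, 2, 5, 8]
  N1 x:[33/2,21] y:[75/2,44] z:[42,61] -> miss, prune
  N2 x:[35/2,27] y:[57/2,40] z:[17,28] -> miss, prune
  N5 x:[51/2,61/2] y:[61/2,89/2] z:[42,61] -> miss, prune
  N8 x:[51/2,71/2] y:[32,40] z:[25,37] -> hit [32,71/2], descend [3, 4]
    N3 x:[51/2,31] y:[35,40] z:[28,37] -> miss, prune
    N4 x:[32,71/2] y:[32,36] z:[25,34] -> hit [32,34] leaf, test {P5@t=32, P10(miss)}

Summary -> nodes [0, 1, 2, 5, 8, 3, 4]; box-tests=7; leaf-entries=1; first=P5

== RESULT ==
[0, 1, 2, 5, 8, 3, 4]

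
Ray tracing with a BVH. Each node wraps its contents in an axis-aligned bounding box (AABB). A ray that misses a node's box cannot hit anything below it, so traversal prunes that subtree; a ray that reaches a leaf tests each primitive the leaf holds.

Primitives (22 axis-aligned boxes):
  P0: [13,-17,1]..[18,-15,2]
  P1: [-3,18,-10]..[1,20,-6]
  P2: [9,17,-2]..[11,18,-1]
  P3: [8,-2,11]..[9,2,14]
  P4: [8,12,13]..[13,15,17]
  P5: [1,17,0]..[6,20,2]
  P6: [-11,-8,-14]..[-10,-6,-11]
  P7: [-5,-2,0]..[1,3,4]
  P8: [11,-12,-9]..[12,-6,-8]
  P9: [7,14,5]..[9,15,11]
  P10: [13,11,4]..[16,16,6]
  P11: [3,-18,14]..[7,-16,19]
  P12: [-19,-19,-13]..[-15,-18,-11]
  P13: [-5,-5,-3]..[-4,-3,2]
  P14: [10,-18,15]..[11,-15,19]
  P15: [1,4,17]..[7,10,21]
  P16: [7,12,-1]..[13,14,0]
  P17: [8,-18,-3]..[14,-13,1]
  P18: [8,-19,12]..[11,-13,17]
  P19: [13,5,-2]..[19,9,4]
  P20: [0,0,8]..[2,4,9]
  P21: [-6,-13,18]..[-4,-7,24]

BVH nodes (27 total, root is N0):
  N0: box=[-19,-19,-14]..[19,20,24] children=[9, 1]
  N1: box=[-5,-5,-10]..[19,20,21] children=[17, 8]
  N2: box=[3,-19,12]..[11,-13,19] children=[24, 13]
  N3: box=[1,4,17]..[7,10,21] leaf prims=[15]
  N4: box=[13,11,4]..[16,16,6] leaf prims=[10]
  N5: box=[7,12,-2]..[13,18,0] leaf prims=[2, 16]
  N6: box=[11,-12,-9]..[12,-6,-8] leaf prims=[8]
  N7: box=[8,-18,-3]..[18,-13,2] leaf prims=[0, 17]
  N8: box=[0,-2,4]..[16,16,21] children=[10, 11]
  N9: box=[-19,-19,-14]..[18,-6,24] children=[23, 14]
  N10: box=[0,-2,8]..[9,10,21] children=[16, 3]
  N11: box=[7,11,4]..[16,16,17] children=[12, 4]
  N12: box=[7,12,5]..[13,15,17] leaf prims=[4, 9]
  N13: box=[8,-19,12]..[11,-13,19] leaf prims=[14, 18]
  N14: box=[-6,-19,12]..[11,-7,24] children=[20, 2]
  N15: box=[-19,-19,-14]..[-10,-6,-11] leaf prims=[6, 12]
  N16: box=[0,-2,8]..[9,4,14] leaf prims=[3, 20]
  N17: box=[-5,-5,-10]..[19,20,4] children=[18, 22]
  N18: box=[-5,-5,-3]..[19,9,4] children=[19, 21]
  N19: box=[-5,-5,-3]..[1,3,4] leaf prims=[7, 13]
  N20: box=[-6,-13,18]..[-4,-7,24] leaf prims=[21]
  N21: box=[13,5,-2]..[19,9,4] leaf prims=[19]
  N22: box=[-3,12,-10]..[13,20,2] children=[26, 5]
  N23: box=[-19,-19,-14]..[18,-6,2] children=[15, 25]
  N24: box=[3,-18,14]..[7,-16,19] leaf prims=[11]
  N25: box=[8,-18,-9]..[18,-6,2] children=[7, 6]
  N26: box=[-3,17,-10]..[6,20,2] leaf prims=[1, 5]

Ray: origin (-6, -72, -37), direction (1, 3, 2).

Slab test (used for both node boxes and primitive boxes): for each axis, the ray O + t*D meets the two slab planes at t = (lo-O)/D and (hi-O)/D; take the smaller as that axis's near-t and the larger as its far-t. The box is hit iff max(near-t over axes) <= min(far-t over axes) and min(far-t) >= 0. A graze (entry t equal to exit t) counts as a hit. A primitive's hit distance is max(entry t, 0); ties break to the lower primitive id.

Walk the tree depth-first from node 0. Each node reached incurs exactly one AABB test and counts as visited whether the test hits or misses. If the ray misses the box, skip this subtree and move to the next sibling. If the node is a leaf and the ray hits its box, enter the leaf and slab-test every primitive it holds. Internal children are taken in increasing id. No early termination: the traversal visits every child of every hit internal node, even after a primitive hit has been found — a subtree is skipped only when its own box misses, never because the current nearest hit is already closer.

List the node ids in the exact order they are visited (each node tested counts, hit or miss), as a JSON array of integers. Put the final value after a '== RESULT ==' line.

Traverse from the root:
N0 x:[-13,25] y:[53/3,92/3] z:[23/2,61/2] -> hit [53/3,25], descend [1, 9]
  N1 x:[1,25] y:[67/3,92/3] z:[27/2,29] -> hit [67/3,25], descend [8, 17]
    N8 x:[6,22] y:[70/3,88/3] z:[41/2,29] -> miss, prune
    N17 x:[1,25] y:[67/3,92/3] z:[27/2,41/2] -> miss, prune
  N9 x:[-13,24] y:[53/3,22] z:[23/2,61/2] -> hit [53/3,22], descend [14, 23]
    N14 x:[0,17] y:[53/3,65/3] z:[49/2,61/2] -> miss, prune
    N23 x:[-13,24] y:[53/3,22] z:[23/2,39/2] -> hit [53/3,39/2], descend [15, 25]
      N15 x:[-13,-4] y:[53/3,22] z:[23/2,13] -> miss, prune
      N25 x:[14,24] y:[18,22] z:[14,39/2] -> hit [18,39/2], descend [6, 7]
        N6 x:[17,18] y:[20,22] z:[14,29/2] -> miss, prune
        N7 x:[14,24] y:[18,59/3] z:[17,39/2] -> hit [18,39/2] leaf, test {P0@t=19, P17@t=18}

Summary -> nodes [0, 1, 8, 17, 9, 14, 23, 15, 25, 6, 7]; box-tests=11; leaf-entries=1; first=P17

== RESULT ==
[0, 1, 8, 17, 9, 14, 23, 15, 25, 6, 7]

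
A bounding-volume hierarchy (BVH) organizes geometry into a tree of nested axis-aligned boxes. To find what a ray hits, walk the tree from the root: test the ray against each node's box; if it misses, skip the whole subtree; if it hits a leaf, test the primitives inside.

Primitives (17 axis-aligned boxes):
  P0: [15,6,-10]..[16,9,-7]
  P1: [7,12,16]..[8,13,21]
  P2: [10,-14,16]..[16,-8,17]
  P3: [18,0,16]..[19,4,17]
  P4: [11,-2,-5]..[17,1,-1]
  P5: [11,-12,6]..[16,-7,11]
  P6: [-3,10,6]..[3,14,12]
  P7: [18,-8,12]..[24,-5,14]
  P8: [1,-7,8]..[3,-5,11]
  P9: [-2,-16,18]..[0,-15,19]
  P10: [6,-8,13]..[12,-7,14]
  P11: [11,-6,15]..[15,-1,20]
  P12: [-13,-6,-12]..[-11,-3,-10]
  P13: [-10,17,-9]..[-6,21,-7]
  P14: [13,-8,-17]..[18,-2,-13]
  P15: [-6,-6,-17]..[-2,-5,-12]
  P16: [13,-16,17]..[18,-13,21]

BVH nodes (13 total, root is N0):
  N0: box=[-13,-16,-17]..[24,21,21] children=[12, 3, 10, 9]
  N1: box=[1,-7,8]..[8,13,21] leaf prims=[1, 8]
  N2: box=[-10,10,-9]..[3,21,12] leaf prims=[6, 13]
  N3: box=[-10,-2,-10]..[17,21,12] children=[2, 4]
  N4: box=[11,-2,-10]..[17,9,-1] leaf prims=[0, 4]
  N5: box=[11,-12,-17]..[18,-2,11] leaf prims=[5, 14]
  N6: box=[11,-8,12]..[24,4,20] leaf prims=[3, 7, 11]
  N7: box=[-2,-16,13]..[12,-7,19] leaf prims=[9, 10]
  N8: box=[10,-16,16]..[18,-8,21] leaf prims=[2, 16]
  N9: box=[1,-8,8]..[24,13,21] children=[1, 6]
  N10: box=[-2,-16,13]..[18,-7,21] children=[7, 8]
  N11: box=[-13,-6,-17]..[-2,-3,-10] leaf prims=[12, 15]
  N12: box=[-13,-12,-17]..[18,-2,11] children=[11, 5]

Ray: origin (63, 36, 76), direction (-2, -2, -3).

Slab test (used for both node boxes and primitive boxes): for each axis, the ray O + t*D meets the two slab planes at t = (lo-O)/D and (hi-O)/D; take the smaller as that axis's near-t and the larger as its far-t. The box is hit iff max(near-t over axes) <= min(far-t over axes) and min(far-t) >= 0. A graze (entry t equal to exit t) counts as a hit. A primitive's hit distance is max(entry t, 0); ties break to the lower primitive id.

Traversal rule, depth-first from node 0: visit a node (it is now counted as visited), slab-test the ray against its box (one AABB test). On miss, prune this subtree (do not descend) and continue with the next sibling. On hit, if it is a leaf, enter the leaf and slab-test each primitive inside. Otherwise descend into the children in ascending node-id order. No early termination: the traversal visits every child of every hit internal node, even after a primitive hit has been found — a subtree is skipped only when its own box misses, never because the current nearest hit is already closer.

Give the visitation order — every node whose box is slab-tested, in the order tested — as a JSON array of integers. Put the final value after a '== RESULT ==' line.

Trace the traversal:
N0 x:[39/2,38] y:[15/2,26] z:[55/3,31] -> hit [39/2,26], descend [3, 9, 10, 12]
  N3 x:[23,73/2] y:[15/2,19] z:[64/3,86/3] -> miss, prune
  N9 x:[39/2,31] y:[23/2,22] z:[55/3,68/3] -> hit [39/2,22], descend [1, 6]
    N1 x:[55/2,31] y:[23/2,43/2] z:[55/3,68/3] -> miss, prune
    N6 x:[39/2,26] y:[16,22] z:[56/3,64/3] -> hit [39/2,64/3] leaf, test {P3(miss), P7@t=62/3, P11(miss)}
  N10 x:[45/2,65/2] y:[43/2,26] z:[55/3,21] -> miss, prune
  N12 x:[45/2,38] y:[19,24] z:[65/3,31] -> hit [45/2,24], descend [5, 11]
    N5 x:[45/2,26] y:[19,24] z:[65/3,31] -> hit [45/2,24] leaf, test {P5(miss), P14(miss)}
    N11 x:[65/2,38] y:[39/2,21] z:[86/3,31] -> miss, prune

Summary -> nodes [0, 3, 9, 1, 6, 10, 12, 5, 11]; box-tests=9; leaf-entries=2; first=P7

== RESULT ==
[0, 3, 9, 1, 6, 10, 12, 5, 11]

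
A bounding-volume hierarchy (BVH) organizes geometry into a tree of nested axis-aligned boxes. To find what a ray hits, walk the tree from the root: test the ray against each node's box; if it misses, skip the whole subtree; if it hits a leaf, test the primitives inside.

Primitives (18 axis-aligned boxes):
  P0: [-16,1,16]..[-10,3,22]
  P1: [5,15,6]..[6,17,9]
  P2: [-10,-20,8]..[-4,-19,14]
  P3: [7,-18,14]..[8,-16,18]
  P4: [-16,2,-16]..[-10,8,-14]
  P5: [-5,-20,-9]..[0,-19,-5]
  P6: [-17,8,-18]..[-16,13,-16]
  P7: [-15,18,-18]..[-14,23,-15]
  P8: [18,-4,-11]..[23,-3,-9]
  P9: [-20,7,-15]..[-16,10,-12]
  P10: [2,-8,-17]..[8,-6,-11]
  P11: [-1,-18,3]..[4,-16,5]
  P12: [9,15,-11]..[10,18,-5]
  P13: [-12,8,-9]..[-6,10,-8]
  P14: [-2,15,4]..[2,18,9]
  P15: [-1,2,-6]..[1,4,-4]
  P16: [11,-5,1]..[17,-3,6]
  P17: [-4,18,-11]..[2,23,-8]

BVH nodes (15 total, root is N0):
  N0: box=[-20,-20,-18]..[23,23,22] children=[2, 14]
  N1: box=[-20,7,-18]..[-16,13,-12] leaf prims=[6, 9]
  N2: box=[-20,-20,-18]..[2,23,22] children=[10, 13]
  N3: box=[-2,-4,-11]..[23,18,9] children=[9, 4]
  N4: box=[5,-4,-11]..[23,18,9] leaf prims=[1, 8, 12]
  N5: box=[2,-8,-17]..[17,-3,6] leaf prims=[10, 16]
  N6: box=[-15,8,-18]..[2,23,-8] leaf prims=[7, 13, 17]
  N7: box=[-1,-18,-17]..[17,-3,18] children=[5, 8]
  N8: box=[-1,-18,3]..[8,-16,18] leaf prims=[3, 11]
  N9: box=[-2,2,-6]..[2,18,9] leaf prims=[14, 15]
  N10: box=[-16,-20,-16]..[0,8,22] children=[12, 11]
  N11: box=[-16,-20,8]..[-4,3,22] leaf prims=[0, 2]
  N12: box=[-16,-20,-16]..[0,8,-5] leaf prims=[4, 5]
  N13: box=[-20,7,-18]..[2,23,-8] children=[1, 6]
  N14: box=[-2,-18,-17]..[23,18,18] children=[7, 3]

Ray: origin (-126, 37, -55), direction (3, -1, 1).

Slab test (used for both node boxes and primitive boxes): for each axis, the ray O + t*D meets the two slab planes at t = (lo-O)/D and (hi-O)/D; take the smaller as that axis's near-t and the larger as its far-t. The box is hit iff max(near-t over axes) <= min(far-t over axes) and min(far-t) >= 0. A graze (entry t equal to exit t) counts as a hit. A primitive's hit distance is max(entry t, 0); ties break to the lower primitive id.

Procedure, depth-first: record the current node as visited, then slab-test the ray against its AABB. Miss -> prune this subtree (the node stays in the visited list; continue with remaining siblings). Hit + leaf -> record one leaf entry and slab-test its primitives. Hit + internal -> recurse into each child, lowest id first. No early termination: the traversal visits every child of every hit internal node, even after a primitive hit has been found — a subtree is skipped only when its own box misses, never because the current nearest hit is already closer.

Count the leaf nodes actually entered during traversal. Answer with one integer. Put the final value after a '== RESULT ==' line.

Trace the traversal:
N0 x:[106/3,149/3] y:[14,57] z:[37,77] -> hit [37,149/3], descend [2, 14]
  N2 x:[106/3,128/3] y:[14,57] z:[37,77] -> hit [37,128/3], descend [10, 13]
    N10 x:[110/3,42] y:[29,57] z:[39,77] -> hit [39,42], descend [11, 12]
      N11 x:[110/3,122/3] y:[34,57] z:[63,77] -> miss, prune
      N12 x:[110/3,42] y:[29,57] z:[39,50] -> hit [39,42] leaf, test {P4(miss), P5(miss)}
    N13 x:[106/3,128/3] y:[14,30] z:[37,47] -> miss, prune
  N14 x:[124/3,149/3] y:[19,55] z:[38,73] -> hit [124/3,149/3], descend [3, 7]
    N3 x:[124/3,149/3] y:[19,41] z:[44,64] -> miss, prune
    N7 x:[125/3,143/3] y:[40,55] z:[38,73] -> hit [125/3,143/3], descend [5, 8]
      N5 x:[128/3,143/3] y:[40,45] z:[38,61] -> hit [128/3,45] leaf, test {P10@t=43, P16(miss)}
      N8 x:[125/3,134/3] y:[53,55] z:[58,73] -> miss, prune

11 AABB tests over nodes [0, 2, 10, 11, 12, 13, 14, 3, 7, 5, 8]; 2 leaves entered; closest P10.

== RESULT ==
2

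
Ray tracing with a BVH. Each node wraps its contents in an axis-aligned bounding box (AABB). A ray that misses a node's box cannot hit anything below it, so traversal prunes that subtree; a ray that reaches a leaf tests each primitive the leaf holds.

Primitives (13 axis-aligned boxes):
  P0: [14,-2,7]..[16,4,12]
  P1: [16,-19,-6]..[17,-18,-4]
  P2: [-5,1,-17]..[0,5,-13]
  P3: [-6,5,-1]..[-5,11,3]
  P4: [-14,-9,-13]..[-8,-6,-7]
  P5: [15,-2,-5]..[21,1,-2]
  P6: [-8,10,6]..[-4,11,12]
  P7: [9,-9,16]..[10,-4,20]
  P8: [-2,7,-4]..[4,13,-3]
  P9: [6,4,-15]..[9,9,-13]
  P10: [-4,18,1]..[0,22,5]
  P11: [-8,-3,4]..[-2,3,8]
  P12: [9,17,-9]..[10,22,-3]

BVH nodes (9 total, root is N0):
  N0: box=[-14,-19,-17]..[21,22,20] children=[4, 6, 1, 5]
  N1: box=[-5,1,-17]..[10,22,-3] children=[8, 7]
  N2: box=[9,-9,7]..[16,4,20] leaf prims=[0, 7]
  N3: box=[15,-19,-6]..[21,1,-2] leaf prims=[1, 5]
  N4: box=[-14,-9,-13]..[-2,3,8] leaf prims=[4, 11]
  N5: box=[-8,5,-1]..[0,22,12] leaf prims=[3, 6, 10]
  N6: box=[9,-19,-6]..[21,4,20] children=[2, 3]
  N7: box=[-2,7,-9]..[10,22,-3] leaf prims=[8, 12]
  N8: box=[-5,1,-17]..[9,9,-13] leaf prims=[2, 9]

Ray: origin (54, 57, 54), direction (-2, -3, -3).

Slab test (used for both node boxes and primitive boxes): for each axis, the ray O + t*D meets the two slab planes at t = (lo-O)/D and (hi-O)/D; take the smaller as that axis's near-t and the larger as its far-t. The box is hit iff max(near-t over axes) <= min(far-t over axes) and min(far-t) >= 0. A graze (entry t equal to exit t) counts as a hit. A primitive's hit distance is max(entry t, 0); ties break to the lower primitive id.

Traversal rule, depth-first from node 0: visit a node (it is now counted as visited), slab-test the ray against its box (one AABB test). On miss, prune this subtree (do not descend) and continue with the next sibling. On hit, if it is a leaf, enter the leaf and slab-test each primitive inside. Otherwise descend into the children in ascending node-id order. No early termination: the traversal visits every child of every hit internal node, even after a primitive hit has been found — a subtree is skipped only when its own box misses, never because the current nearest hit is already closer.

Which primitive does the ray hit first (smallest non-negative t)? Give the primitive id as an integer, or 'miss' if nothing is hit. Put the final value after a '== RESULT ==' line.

Walk:
N0 x:[33/2,34] y:[35/3,76/3] z:[34/3,71/3] -> hit [33/2,71/3], descend [1, 4, 5, 6]
  N1 x:[22,59/2] y:[35/3,56/3] z:[19,71/3] -> miss, prune
  N4 x:[28,34] y:[18,22] z:[46/3,67/3] -> miss, prune
  N5 x:[27,31] y:[35/3,52/3] z:[14,55/3] -> miss, prune
  N6 x:[33/2,45/2] y:[53/3,76/3] z:[34/3,20] -> hit [53/3,20], descend [2, 3]
    N2 x:[19,45/2] y:[53/3,22] z:[34/3,47/3] -> miss, prune
    N3 x:[33/2,39/2] y:[56/3,76/3] z:[56/3,20] -> hit [56/3,39/2] leaf, test {P1(miss), P5@t=56/3}

7 AABB tests over nodes [0, 1, 4, 5, 6, 2, 3]; 1 leaf entered; closest P5.

== RESULT ==
5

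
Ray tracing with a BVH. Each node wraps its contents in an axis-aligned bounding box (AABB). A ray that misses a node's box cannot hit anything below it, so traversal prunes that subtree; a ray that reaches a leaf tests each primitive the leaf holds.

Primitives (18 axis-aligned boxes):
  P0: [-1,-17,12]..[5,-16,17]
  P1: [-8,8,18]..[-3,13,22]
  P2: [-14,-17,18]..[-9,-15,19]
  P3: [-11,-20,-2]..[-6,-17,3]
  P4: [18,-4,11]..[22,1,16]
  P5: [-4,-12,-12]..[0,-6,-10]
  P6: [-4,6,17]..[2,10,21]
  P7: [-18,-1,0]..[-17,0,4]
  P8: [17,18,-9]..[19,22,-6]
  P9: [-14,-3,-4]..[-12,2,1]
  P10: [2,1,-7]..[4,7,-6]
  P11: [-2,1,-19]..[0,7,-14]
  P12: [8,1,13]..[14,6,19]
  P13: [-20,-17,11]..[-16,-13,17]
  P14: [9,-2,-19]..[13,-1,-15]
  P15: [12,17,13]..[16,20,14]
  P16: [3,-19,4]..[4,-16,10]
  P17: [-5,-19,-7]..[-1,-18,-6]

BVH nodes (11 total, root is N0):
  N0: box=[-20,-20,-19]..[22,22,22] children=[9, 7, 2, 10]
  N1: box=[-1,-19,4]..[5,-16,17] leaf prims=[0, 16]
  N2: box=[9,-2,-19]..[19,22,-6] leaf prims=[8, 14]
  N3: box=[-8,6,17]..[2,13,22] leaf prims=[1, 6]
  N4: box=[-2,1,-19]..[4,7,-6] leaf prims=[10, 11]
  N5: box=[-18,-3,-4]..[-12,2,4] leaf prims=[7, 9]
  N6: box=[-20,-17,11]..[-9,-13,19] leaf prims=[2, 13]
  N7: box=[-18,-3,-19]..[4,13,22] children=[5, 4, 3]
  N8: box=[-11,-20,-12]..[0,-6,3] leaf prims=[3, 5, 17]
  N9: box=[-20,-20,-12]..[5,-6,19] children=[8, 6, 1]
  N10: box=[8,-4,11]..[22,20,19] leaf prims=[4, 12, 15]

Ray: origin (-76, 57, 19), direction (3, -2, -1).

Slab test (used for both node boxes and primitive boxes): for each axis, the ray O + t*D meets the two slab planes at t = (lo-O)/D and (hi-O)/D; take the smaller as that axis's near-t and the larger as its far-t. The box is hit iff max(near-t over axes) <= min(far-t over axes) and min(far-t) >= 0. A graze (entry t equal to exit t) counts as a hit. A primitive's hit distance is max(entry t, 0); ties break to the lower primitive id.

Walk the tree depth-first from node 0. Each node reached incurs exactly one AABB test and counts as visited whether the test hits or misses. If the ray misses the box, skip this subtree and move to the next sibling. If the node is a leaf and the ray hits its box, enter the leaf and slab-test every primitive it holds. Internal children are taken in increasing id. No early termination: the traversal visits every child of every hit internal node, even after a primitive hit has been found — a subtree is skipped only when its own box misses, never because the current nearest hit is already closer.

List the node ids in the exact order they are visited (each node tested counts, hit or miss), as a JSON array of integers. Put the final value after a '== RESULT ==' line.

Traverse from the root:
N0 x:[56/3,98/3] y:[35/2,77/2] z:[-3,38] -> hit [56/3,98/3], descend [2, 7, 9, 10]
  N2 x:[85/3,95/3] y:[35/2,59/2] z:[25,38] -> hit [85/3,59/2] leaf, test {P8(miss), P14(miss)}
  N7 x:[58/3,80/3] y:[22,30] z:[-3,38] -> hit [22,80/3], descend [3, 4, 5]
    N3 x:[68/3,26] y:[22,51/2] z:[-3,2] -> miss, prune
    N4 x:[74/3,80/3] y:[25,28] z:[25,38] -> hit [25,80/3] leaf, test {P10@t=26, P11(miss)}
    N5 x:[58/3,64/3] y:[55/2,30] z:[15,23] -> miss, prune
  N9 x:[56/3,27] y:[63/2,77/2] z:[0,31] -> miss, prune
  N10 x:[28,98/3] y:[37/2,61/2] z:[0,8] -> miss, prune

Visited [0, 2, 7, 3, 4, 5, 9, 10]. Tests: 8 box, 2 leaf. Nearest: P10.

== RESULT ==
[0, 2, 7, 3, 4, 5, 9, 10]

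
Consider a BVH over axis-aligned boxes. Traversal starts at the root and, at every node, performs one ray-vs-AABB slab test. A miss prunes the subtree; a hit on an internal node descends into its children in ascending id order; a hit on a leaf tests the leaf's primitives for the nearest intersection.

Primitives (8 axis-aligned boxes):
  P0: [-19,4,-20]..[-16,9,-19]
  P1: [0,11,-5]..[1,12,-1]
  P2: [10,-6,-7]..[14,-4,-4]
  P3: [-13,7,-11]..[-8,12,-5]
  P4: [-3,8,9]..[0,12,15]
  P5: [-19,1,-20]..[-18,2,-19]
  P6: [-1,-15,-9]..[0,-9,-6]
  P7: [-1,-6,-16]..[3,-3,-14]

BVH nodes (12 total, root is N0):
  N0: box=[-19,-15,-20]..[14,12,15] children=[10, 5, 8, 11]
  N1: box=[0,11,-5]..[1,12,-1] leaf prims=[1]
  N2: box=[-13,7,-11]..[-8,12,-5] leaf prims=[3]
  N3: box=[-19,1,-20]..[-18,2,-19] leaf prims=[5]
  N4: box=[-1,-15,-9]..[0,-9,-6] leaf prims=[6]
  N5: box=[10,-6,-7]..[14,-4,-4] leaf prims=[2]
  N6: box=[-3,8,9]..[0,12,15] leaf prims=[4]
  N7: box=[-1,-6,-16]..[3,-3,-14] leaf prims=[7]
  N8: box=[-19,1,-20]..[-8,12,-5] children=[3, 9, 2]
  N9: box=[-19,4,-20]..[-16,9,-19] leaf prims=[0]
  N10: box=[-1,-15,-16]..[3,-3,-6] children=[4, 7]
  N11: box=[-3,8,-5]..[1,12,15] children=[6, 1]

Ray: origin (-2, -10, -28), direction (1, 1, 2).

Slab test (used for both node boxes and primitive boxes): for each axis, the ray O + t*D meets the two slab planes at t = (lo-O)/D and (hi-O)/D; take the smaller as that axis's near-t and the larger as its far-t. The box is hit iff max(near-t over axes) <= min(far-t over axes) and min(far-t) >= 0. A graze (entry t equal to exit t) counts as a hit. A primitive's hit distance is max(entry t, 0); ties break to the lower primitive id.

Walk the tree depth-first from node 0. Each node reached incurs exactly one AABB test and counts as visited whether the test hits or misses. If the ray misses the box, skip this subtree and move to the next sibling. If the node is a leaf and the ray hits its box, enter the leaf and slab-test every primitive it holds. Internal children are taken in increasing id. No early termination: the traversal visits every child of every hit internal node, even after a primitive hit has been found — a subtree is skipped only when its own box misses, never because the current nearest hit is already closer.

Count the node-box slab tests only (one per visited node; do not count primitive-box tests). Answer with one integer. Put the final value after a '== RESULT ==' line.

Traverse from the root:
N0 x:[-17,16] y:[-5,22] z:[4,43/2] -> hit [4,16], descend [5, 8, 10, 11]
  N5 x:[12,16] y:[4,6] z:[21/2,12] -> miss, prune
  N8 x:[-17,-6] y:[11,22] z:[4,23/2] -> miss, prune
  N10 x:[1,5] y:[-5,7] z:[6,11] -> miss, prune
  N11 x:[-1,3] y:[18,22] z:[23/2,43/2] -> miss, prune

5 AABB tests over nodes [0, 5, 8, 10, 11]; 0 leaves entered; closest miss.

== RESULT ==
5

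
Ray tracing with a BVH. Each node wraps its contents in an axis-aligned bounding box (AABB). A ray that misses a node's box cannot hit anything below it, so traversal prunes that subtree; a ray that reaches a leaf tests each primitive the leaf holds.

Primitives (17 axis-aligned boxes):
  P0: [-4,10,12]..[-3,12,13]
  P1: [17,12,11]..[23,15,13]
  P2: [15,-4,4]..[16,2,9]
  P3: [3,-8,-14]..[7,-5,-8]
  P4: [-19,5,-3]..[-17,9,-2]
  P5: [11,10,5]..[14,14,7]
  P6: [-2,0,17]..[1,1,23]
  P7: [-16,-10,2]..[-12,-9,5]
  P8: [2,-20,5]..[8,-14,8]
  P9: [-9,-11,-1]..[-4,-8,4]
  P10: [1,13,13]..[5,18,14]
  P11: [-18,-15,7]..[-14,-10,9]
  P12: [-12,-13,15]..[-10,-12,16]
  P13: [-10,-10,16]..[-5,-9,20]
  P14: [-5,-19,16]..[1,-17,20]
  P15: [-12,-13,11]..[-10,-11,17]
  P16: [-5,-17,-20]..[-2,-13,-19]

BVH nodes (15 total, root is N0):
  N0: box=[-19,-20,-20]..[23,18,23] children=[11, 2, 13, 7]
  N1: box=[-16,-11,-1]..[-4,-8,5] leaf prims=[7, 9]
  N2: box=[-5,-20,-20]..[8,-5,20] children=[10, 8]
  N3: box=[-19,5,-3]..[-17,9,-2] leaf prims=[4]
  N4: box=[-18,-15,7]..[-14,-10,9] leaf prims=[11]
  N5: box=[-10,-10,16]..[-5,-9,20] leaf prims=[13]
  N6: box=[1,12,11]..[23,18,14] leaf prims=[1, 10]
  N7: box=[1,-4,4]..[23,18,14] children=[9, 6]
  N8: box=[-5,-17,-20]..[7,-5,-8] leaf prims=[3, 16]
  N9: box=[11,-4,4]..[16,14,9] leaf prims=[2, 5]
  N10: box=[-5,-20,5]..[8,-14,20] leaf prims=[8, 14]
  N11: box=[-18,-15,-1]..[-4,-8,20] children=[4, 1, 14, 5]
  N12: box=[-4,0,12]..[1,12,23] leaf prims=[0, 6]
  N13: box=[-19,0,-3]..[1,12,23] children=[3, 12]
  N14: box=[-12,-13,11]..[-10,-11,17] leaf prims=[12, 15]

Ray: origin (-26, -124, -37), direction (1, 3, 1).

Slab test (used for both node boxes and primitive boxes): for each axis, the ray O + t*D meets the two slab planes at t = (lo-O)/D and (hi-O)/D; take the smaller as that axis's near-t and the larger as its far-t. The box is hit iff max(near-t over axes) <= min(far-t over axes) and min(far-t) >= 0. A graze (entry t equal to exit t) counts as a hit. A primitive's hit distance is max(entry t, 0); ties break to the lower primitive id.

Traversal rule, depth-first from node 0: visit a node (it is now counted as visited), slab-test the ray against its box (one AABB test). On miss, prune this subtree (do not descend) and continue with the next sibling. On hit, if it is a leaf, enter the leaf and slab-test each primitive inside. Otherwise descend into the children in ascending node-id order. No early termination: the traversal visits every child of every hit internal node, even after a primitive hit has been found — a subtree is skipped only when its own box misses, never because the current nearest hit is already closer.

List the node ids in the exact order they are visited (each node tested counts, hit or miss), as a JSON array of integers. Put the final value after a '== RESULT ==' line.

Trace the traversal:
N0 x:[7,49] y:[104/3,142/3] z:[17,60] -> hit [104/3,142/3], descend [2, 7, 11, 13]
  N2 x:[21,34] y:[104/3,119/3] z:[17,57] -> miss, prune
  N7 x:[27,49] y:[40,142/3] z:[41,51] -> hit [41,142/3], descend [6, 9]
    N6 x:[27,49] y:[136/3,142/3] z:[48,51] -> miss, prune
    N9 x:[37,42] y:[40,46] z:[41,46] -> hit [41,42] leaf, test {P2@t=41, P5(miss)}
  N11 x:[8,22] y:[109/3,116/3] z:[36,57] -> miss, prune
  N13 x:[7,27] y:[124/3,136/3] z:[34,60] -> miss, prune

order=[0, 2, 7, 6, 9, 11, 13]  |boxes|=7  |leaves|=1  hit=P2

== RESULT ==
[0, 2, 7, 6, 9, 11, 13]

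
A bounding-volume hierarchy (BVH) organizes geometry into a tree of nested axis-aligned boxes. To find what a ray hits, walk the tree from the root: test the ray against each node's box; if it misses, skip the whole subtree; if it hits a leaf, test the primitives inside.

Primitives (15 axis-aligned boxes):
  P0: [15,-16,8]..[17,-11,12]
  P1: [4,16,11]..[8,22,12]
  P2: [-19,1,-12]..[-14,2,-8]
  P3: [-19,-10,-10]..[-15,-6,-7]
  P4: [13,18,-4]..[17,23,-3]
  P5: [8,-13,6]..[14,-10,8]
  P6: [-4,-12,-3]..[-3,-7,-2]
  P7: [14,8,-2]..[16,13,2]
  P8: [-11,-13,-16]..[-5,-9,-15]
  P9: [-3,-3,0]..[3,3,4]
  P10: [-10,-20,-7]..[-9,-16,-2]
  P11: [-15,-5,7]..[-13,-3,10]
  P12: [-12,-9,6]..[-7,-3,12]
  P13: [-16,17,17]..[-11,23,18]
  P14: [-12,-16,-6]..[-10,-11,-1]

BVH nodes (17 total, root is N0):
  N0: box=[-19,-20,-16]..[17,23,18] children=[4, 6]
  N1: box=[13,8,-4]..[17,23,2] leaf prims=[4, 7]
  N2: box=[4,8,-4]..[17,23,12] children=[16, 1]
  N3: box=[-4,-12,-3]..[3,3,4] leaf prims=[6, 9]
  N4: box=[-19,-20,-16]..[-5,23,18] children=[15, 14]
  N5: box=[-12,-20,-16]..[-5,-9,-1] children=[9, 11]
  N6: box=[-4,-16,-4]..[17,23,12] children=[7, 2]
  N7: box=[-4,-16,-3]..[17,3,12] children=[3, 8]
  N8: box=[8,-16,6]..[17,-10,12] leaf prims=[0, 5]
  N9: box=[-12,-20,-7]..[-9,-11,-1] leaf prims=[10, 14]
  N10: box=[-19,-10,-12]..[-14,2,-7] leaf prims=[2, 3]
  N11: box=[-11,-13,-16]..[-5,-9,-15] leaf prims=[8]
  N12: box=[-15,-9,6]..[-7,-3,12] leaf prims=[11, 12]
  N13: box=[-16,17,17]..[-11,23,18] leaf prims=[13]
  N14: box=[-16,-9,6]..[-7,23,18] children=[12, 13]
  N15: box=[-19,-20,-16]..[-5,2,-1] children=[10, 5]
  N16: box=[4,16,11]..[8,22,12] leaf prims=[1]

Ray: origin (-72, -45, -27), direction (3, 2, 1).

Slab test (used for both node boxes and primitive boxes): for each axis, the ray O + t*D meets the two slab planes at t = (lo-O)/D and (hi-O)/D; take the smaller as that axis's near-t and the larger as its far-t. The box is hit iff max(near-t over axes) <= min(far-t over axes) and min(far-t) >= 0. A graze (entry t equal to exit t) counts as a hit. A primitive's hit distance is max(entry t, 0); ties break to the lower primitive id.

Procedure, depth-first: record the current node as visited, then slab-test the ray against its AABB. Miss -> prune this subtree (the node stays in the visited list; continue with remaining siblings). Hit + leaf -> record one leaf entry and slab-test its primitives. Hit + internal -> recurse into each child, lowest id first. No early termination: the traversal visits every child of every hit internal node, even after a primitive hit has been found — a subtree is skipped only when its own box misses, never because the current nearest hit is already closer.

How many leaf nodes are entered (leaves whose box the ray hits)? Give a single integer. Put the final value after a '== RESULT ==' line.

Trace the traversal:
N0 x:[53/3,89/3] y:[25/2,34] z:[11,45] -> hit [53/3,89/3], descend [4, 6]
  N4 x:[53/3,67/3] y:[25/2,34] z:[11,45] -> hit [53/3,67/3], descend [14, 15]
    N14 x:[56/3,65/3] y:[18,34] z:[33,45] -> miss, prune
    N15 x:[53/3,67/3] y:[25/2,47/2] z:[11,26] -> hit [53/3,67/3], descend [5, 10]
      N5 x:[20,67/3] y:[25/2,18] z:[11,26] -> miss, prune
      N10 x:[53/3,58/3] y:[35/2,47/2] z:[15,20] -> hit [53/3,58/3] leaf, test {P2(miss), P3@t=53/3}
  N6 x:[68/3,89/3] y:[29/2,34] z:[23,39] -> hit [23,89/3], descend [2, 7]
    N2 x:[76/3,89/3] y:[53/2,34] z:[23,39] -> hit [53/2,89/3], descend [1, 16]
      N1 x:[85/3,89/3] y:[53/2,34] z:[23,29] -> hit [85/3,29] leaf, test {P4(miss), P7@t=86/3}
      N16 x:[76/3,80/3] y:[61/2,67/2] z:[38,39] -> miss, prune
    N7 x:[68/3,89/3] y:[29/2,24] z:[24,39] -> hit [24,24], descend [3, 8]
      N3 x:[68/3,25] y:[33/2,24] z:[24,31] -> hit [24,24] leaf, test {P6(miss), P9(miss)}
      N8 x:[80/3,89/3] y:[29/2,35/2] z:[33,39] -> miss, prune

Visited [0, 4, 14, 15, 5, 10, 6, 2, 1, 16, 7, 3, 8]. Tests: 13 box, 3 leaf. Nearest: P3.

== RESULT ==
3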